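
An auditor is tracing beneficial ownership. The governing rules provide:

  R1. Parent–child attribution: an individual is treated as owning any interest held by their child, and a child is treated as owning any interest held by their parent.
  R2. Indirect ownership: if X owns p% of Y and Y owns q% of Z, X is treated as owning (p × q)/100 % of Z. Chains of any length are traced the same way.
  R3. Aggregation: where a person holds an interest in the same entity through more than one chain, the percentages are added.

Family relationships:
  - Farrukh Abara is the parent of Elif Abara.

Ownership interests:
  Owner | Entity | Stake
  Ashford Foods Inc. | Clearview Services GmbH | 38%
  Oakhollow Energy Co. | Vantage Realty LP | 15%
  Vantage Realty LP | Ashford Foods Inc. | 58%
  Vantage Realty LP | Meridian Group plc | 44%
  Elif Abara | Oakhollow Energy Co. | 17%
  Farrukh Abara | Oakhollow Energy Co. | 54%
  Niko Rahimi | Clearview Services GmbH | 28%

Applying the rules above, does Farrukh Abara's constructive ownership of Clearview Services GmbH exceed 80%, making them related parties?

No

By parent–child attribution (R1), Farrukh Abara is treated as also owning Elif Abara's interest in Oakhollow Energy Co, giving 54% + 17% = 71%.
Chain via Oakhollow Energy Co. → Vantage Realty LP → Ashford Foods Inc. (R2): 71% × 15% × 58% × 38% = 2.34726% of Clearview Services GmbH.
2.34726% does not exceed the 80% threshold, so Farrukh is not a related party to Clearview Services GmbH.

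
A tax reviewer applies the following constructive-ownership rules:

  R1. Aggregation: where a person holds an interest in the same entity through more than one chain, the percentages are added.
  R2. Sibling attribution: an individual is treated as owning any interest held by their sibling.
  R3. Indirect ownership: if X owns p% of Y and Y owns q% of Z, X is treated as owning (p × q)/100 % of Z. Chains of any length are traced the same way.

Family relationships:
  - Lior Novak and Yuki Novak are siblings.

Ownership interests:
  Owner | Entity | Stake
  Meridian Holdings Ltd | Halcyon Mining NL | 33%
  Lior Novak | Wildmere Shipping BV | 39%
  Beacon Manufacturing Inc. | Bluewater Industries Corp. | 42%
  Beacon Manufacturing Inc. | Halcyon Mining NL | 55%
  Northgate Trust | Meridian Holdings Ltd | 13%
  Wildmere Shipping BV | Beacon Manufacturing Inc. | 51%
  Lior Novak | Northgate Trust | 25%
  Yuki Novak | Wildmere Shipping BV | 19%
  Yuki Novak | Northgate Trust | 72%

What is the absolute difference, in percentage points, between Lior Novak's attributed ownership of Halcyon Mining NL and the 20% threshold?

0.4303

By sibling attribution (R2), Lior Novak is treated as also owning Yuki Novak's interest in Wildmere Shipping BV, giving 39% + 19% = 58%.
By sibling attribution (R2), Lior Novak is treated as also owning Yuki Novak's interest in Northgate Trust, giving 25% + 72% = 97%.
Chain via Wildmere Shipping BV → Beacon Manufacturing Inc. (R3): 58% × 51% × 55% = 16.269% of Halcyon Mining NL.
Chain via Northgate Trust → Meridian Holdings Ltd (R3): 97% × 13% × 33% = 4.1613% of Halcyon Mining NL.
Aggregating (R1): 16.269% + 4.1613% = 20.4303%.
20.4303% exceeds the 20% threshold by 0.4303 percentage points.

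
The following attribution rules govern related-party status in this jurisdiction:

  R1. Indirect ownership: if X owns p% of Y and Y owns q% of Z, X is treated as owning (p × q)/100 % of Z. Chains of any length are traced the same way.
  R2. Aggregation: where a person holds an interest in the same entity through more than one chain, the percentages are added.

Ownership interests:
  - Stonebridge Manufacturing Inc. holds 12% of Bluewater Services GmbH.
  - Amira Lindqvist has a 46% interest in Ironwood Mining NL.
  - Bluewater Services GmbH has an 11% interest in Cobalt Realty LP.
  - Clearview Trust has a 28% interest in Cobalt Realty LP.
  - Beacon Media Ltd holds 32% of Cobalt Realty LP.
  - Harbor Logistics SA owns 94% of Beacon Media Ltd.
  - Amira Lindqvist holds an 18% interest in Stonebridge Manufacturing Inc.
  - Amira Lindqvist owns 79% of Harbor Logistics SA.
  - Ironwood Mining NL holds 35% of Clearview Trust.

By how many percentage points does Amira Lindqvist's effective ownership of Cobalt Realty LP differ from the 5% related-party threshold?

Chain via Harbor Logistics SA → Beacon Media Ltd (R1): 79% × 94% × 32% = 23.7632% of Cobalt Realty LP.
Chain via Ironwood Mining NL → Clearview Trust (R1): 46% × 35% × 28% = 4.508% of Cobalt Realty LP.
Chain via Stonebridge Manufacturing Inc. → Bluewater Services GmbH (R1): 18% × 12% × 11% = 0.2376% of Cobalt Realty LP.
Aggregating (R2): 23.7632% + 4.508% + 0.2376% = 28.5088%.
28.5088% exceeds the 5% threshold by 23.5088 percentage points.

23.5088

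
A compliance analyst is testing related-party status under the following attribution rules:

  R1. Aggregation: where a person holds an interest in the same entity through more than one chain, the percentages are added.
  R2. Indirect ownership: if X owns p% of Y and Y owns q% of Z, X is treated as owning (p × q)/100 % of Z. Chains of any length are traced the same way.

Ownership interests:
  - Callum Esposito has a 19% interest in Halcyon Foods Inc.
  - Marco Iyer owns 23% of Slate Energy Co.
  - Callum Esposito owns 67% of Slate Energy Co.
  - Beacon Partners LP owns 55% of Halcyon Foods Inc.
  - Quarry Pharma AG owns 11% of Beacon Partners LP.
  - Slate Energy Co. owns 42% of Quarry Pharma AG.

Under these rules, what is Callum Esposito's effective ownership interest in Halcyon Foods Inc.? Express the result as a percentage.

Chain via Slate Energy Co. → Quarry Pharma AG → Beacon Partners LP (R2): 67% × 42% × 11% × 55% = 1.70247% of Halcyon Foods Inc.
Direct interest in Halcyon Foods Inc: 19%.
Aggregating (R1): 1.70247% + 19% = 20.70247%.

20.70247%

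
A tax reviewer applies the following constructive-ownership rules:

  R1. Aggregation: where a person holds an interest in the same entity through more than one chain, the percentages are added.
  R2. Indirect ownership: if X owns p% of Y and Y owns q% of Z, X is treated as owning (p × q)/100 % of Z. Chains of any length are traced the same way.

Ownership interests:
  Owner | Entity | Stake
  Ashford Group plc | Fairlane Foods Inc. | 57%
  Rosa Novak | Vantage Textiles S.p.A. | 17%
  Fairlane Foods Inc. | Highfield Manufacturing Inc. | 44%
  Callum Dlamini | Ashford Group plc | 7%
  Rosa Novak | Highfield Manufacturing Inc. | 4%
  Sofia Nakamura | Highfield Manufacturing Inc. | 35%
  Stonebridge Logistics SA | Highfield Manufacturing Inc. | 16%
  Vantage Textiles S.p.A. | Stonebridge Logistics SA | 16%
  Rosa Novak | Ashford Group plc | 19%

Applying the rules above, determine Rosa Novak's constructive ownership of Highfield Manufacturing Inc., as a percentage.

9.2004%

Chain via Vantage Textiles S.p.A. → Stonebridge Logistics SA (R2): 17% × 16% × 16% = 0.4352% of Highfield Manufacturing Inc.
Chain via Ashford Group plc → Fairlane Foods Inc. (R2): 19% × 57% × 44% = 4.7652% of Highfield Manufacturing Inc.
Direct interest in Highfield Manufacturing Inc: 4%.
Aggregating (R1): 0.4352% + 4.7652% + 4% = 9.2004%.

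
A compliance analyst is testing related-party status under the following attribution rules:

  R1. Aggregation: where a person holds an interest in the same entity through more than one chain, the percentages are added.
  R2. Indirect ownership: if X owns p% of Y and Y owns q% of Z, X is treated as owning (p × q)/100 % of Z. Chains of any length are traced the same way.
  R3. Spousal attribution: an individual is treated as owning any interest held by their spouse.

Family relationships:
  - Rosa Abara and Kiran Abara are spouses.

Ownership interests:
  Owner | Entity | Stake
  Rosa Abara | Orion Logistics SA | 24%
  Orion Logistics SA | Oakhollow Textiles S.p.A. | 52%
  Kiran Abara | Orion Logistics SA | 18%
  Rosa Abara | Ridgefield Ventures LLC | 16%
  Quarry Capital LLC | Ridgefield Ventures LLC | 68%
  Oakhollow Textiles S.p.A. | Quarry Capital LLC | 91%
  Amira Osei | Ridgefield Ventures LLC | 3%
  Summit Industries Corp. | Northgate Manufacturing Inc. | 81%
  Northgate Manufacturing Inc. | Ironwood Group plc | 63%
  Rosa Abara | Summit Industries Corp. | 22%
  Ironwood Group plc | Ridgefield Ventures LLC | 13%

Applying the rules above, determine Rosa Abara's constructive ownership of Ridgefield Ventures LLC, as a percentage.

By spousal attribution (R3), Rosa Abara is treated as also owning Kiran Abara's interest in Orion Logistics SA, giving 24% + 18% = 42%.
Chain via Orion Logistics SA → Oakhollow Textiles S.p.A. → Quarry Capital LLC (R2): 42% × 52% × 91% × 68% = 13.514592% of Ridgefield Ventures LLC.
Chain via Summit Industries Corp. → Northgate Manufacturing Inc. → Ironwood Group plc (R2): 22% × 81% × 63% × 13% = 1.459458% of Ridgefield Ventures LLC.
Direct interest in Ridgefield Ventures LLC: 16%.
Aggregating (R1): 13.514592% + 1.459458% + 16% = 30.97405%.

30.97405%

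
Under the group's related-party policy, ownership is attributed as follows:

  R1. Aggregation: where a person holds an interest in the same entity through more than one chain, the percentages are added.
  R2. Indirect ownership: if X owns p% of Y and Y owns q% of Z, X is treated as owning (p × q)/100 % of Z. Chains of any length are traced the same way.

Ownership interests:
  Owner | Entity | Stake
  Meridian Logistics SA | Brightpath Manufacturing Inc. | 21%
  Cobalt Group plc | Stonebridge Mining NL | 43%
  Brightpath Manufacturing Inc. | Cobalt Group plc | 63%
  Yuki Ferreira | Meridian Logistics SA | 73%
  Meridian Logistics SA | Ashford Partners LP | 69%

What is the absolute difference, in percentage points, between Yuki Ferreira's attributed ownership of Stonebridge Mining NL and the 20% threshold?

Chain via Meridian Logistics SA → Brightpath Manufacturing Inc. → Cobalt Group plc (R2): 73% × 21% × 63% × 43% = 4.152897% of Stonebridge Mining NL.
4.152897% falls short of the 20% threshold by 15.847103 percentage points.

15.847103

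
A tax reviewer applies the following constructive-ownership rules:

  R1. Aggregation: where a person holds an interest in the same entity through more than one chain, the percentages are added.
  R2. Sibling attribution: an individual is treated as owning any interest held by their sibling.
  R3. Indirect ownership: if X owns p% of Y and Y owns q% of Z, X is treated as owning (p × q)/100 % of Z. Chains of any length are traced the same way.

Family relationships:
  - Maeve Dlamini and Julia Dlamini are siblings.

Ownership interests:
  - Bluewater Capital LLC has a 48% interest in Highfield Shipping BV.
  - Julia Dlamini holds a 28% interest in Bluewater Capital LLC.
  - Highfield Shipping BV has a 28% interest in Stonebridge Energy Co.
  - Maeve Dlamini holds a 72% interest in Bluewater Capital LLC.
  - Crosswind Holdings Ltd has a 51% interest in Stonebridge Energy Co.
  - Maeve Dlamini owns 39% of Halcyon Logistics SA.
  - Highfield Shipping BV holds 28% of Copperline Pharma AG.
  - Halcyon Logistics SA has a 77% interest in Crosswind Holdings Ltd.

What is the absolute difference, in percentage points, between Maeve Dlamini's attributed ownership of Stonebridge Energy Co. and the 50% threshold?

21.2447

By sibling attribution (R2), Maeve Dlamini is treated as also owning Julia Dlamini's interest in Bluewater Capital LLC, giving 72% + 28% = 100%.
Chain via Halcyon Logistics SA → Crosswind Holdings Ltd (R3): 39% × 77% × 51% = 15.3153% of Stonebridge Energy Co.
Chain via Bluewater Capital LLC → Highfield Shipping BV (R3): 100% × 48% × 28% = 13.44% of Stonebridge Energy Co.
Aggregating (R1): 15.3153% + 13.44% = 28.7553%.
28.7553% falls short of the 50% threshold by 21.2447 percentage points.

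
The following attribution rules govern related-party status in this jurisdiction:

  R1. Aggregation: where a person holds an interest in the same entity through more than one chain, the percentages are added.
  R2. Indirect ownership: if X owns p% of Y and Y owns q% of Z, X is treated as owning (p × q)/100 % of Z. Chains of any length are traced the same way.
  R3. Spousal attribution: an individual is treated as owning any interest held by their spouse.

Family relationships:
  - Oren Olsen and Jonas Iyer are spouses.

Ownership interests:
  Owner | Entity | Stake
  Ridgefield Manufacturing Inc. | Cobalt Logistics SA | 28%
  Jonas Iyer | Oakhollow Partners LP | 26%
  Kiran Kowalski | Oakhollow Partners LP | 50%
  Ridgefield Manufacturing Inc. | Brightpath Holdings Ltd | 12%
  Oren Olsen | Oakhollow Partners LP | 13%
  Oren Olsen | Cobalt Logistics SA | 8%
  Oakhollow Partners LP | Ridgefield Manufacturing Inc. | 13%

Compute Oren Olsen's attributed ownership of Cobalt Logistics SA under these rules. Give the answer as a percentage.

9.4196%

By spousal attribution (R3), Oren Olsen is treated as also owning Jonas Iyer's interest in Oakhollow Partners LP, giving 13% + 26% = 39%.
Chain via Oakhollow Partners LP → Ridgefield Manufacturing Inc. (R2): 39% × 13% × 28% = 1.4196% of Cobalt Logistics SA.
Direct interest in Cobalt Logistics SA: 8%.
Aggregating (R1): 1.4196% + 8% = 9.4196%.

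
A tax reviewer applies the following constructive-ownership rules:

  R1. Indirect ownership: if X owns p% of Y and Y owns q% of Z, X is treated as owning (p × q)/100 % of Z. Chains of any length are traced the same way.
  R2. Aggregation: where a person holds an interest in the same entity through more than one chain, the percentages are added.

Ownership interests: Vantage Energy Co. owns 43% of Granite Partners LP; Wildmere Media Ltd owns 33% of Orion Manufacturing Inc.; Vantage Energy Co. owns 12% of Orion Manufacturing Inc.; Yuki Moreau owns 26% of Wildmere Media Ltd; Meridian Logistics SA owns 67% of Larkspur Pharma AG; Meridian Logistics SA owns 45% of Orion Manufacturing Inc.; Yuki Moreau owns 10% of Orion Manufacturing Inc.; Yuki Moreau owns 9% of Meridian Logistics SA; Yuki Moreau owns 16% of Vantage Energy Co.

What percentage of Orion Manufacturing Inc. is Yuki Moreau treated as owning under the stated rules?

Chain via Wildmere Media Ltd (R1): 26% × 33% = 8.58% of Orion Manufacturing Inc.
Chain via Vantage Energy Co. (R1): 16% × 12% = 1.92% of Orion Manufacturing Inc.
Chain via Meridian Logistics SA (R1): 9% × 45% = 4.05% of Orion Manufacturing Inc.
Direct interest in Orion Manufacturing Inc: 10%.
Aggregating (R2): 8.58% + 1.92% + 4.05% + 10% = 24.55%.

24.55%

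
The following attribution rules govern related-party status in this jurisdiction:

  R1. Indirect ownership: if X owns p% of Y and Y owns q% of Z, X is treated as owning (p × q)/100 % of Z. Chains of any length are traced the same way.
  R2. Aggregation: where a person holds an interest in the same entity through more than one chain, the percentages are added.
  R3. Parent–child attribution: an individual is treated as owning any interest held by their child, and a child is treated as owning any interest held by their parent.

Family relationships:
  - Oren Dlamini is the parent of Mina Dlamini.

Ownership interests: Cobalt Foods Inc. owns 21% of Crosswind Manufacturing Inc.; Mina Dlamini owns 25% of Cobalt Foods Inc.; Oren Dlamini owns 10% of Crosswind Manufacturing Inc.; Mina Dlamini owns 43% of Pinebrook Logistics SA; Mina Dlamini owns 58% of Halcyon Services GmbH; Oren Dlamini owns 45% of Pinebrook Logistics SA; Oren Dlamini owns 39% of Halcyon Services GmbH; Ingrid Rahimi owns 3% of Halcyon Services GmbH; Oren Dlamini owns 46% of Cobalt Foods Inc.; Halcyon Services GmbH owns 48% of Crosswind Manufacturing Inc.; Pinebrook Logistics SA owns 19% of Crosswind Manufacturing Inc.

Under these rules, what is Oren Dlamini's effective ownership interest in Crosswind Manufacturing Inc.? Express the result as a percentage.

88.19%

By parent–child attribution (R3), Oren Dlamini is treated as also owning Mina Dlamini's interest in Pinebrook Logistics SA, giving 45% + 43% = 88%.
By parent–child attribution (R3), Oren Dlamini is treated as also owning Mina Dlamini's interest in Cobalt Foods Inc, giving 46% + 25% = 71%.
By parent–child attribution (R3), Oren Dlamini is treated as also owning Mina Dlamini's interest in Halcyon Services GmbH, giving 39% + 58% = 97%.
Chain via Pinebrook Logistics SA (R1): 88% × 19% = 16.72% of Crosswind Manufacturing Inc.
Chain via Cobalt Foods Inc. (R1): 71% × 21% = 14.91% of Crosswind Manufacturing Inc.
Chain via Halcyon Services GmbH (R1): 97% × 48% = 46.56% of Crosswind Manufacturing Inc.
Direct interest in Crosswind Manufacturing Inc: 10%.
Aggregating (R2): 16.72% + 14.91% + 46.56% + 10% = 88.19%.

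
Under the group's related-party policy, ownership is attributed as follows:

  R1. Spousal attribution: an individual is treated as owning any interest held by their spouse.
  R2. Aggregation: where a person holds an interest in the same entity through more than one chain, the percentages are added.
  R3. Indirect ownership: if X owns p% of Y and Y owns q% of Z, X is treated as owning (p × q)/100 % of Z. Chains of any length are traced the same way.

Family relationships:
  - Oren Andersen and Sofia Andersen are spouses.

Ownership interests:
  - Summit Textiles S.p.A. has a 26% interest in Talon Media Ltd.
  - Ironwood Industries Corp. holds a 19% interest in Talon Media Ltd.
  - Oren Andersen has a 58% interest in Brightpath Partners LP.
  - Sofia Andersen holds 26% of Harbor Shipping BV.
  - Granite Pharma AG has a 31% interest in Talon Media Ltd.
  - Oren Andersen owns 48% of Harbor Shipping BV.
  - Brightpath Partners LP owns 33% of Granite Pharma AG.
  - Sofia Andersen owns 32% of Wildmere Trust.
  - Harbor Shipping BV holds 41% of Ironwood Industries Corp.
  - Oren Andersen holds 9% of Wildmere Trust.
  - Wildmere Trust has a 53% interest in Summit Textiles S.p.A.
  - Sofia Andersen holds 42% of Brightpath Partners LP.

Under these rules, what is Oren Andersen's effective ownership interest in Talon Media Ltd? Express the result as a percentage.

By spousal attribution (R1), Oren Andersen is treated as also owning Sofia Andersen's interest in Brightpath Partners LP, giving 58% + 42% = 100%.
By spousal attribution (R1), Oren Andersen is treated as also owning Sofia Andersen's interest in Harbor Shipping BV, giving 48% + 26% = 74%.
By spousal attribution (R1), Oren Andersen is treated as also owning Sofia Andersen's interest in Wildmere Trust, giving 9% + 32% = 41%.
Chain via Brightpath Partners LP → Granite Pharma AG (R3): 100% × 33% × 31% = 10.23% of Talon Media Ltd.
Chain via Harbor Shipping BV → Ironwood Industries Corp. (R3): 74% × 41% × 19% = 5.7646% of Talon Media Ltd.
Chain via Wildmere Trust → Summit Textiles S.p.A. (R3): 41% × 53% × 26% = 5.6498% of Talon Media Ltd.
Aggregating (R2): 10.23% + 5.7646% + 5.6498% = 21.6444%.

21.6444%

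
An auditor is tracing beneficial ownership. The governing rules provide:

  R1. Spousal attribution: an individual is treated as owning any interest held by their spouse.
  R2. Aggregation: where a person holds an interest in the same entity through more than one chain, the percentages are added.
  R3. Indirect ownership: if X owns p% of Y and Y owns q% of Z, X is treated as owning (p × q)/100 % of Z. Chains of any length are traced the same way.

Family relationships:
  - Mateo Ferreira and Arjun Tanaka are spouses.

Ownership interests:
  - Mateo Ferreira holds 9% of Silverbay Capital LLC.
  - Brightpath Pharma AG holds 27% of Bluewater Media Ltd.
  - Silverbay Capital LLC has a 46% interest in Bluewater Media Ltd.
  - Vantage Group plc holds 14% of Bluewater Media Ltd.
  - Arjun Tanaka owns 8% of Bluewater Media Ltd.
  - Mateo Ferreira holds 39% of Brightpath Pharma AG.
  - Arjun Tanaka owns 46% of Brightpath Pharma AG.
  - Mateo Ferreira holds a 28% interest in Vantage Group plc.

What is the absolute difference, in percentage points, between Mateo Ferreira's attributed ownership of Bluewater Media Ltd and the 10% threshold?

By spousal attribution (R1), Mateo Ferreira is treated as also owning Arjun Tanaka's interest in Brightpath Pharma AG, giving 39% + 46% = 85%.
By spousal attribution (R1), Mateo Ferreira is treated as owning Arjun Tanaka's 8% interest in Bluewater Media Ltd.
Chain via Brightpath Pharma AG (R3): 85% × 27% = 22.95% of Bluewater Media Ltd.
Chain via Vantage Group plc (R3): 28% × 14% = 3.92% of Bluewater Media Ltd.
Chain via Silverbay Capital LLC (R3): 9% × 46% = 4.14% of Bluewater Media Ltd.
Direct interest in Bluewater Media Ltd: 8%.
Aggregating (R2): 22.95% + 3.92% + 4.14% + 8% = 39.01%.
39.01% exceeds the 10% threshold by 29.01 percentage points.

29.01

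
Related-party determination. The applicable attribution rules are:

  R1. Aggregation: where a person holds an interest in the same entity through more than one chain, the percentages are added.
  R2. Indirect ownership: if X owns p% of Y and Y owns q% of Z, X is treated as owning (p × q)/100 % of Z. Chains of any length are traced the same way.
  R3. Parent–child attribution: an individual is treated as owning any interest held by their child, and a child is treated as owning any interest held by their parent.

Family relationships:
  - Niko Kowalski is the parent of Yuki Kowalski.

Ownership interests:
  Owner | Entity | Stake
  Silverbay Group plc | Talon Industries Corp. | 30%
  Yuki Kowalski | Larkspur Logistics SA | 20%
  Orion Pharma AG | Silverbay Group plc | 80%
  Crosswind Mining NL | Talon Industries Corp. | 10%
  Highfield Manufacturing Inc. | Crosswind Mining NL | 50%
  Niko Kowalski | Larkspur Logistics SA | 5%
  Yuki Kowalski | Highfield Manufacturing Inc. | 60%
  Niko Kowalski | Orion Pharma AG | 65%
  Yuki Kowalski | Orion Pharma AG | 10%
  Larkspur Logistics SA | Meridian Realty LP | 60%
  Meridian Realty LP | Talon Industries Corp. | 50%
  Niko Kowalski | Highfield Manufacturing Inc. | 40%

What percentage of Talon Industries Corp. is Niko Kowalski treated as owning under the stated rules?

30.5%

By parent–child attribution (R3), Niko Kowalski is treated as also owning Yuki Kowalski's interest in Larkspur Logistics SA, giving 5% + 20% = 25%.
By parent–child attribution (R3), Niko Kowalski is treated as also owning Yuki Kowalski's interest in Highfield Manufacturing Inc, giving 40% + 60% = 100%.
By parent–child attribution (R3), Niko Kowalski is treated as also owning Yuki Kowalski's interest in Orion Pharma AG, giving 65% + 10% = 75%.
Chain via Larkspur Logistics SA → Meridian Realty LP (R2): 25% × 60% × 50% = 7.5% of Talon Industries Corp.
Chain via Highfield Manufacturing Inc. → Crosswind Mining NL (R2): 100% × 50% × 10% = 5% of Talon Industries Corp.
Chain via Orion Pharma AG → Silverbay Group plc (R2): 75% × 80% × 30% = 18% of Talon Industries Corp.
Aggregating (R1): 7.5% + 5% + 18% = 30.5%.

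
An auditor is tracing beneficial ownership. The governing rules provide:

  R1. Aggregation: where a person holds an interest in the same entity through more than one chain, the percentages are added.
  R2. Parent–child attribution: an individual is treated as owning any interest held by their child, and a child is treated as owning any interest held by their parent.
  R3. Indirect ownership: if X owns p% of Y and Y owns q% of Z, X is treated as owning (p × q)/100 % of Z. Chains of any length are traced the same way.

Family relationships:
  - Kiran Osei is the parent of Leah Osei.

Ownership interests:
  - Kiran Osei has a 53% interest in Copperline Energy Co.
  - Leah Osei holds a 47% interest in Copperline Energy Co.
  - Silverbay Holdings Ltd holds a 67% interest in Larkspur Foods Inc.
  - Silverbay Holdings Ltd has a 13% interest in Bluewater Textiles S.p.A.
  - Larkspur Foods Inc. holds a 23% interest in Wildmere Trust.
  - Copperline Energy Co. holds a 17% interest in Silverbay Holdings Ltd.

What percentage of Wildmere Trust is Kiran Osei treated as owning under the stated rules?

2.6197%

By parent–child attribution (R2), Kiran Osei is treated as also owning Leah Osei's interest in Copperline Energy Co, giving 53% + 47% = 100%.
Chain via Copperline Energy Co. → Silverbay Holdings Ltd → Larkspur Foods Inc. (R3): 100% × 17% × 67% × 23% = 2.6197% of Wildmere Trust.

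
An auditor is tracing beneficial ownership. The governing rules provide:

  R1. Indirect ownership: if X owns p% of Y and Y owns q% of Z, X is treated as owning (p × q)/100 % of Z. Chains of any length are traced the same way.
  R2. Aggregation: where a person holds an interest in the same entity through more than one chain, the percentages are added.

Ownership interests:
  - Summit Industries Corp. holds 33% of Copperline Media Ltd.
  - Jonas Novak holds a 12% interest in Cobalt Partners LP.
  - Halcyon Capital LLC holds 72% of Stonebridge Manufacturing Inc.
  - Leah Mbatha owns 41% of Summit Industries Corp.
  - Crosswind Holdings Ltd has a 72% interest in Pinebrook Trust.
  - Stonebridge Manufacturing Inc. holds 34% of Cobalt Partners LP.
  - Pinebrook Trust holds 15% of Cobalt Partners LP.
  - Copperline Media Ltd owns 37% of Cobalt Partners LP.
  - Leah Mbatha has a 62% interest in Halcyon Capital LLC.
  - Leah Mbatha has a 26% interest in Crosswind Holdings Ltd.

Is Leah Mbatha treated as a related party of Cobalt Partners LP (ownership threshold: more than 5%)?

Yes

Chain via Crosswind Holdings Ltd → Pinebrook Trust (R1): 26% × 72% × 15% = 2.808% of Cobalt Partners LP.
Chain via Halcyon Capital LLC → Stonebridge Manufacturing Inc. (R1): 62% × 72% × 34% = 15.1776% of Cobalt Partners LP.
Chain via Summit Industries Corp. → Copperline Media Ltd (R1): 41% × 33% × 37% = 5.0061% of Cobalt Partners LP.
Aggregating (R2): 2.808% + 15.1776% + 5.0061% = 22.9917%.
22.9917% exceeds the 5% threshold, so Leah is a related party to Cobalt Partners LP.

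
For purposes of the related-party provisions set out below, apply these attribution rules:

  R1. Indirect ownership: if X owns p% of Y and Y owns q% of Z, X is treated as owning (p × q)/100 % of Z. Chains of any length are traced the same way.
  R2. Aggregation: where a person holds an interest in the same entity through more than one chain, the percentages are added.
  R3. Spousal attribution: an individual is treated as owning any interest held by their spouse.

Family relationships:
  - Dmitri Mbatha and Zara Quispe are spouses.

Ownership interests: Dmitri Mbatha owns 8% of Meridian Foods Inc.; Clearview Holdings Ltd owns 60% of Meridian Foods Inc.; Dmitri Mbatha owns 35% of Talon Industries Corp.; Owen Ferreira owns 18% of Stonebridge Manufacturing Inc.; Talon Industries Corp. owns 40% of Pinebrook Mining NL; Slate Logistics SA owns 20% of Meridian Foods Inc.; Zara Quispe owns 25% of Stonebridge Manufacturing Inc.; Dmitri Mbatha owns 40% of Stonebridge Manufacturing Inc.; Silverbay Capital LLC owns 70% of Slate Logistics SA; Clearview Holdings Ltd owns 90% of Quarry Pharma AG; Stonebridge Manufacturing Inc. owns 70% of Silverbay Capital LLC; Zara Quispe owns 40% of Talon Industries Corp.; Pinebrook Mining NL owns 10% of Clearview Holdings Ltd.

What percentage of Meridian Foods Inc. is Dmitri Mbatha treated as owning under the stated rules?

By spousal attribution (R3), Dmitri Mbatha is treated as also owning Zara Quispe's interest in Stonebridge Manufacturing Inc, giving 40% + 25% = 65%.
By spousal attribution (R3), Dmitri Mbatha is treated as also owning Zara Quispe's interest in Talon Industries Corp, giving 35% + 40% = 75%.
Chain via Stonebridge Manufacturing Inc. → Silverbay Capital LLC → Slate Logistics SA (R1): 65% × 70% × 70% × 20% = 6.37% of Meridian Foods Inc.
Chain via Talon Industries Corp. → Pinebrook Mining NL → Clearview Holdings Ltd (R1): 75% × 40% × 10% × 60% = 1.8% of Meridian Foods Inc.
Direct interest in Meridian Foods Inc: 8%.
Aggregating (R2): 6.37% + 1.8% + 8% = 16.17%.

16.17%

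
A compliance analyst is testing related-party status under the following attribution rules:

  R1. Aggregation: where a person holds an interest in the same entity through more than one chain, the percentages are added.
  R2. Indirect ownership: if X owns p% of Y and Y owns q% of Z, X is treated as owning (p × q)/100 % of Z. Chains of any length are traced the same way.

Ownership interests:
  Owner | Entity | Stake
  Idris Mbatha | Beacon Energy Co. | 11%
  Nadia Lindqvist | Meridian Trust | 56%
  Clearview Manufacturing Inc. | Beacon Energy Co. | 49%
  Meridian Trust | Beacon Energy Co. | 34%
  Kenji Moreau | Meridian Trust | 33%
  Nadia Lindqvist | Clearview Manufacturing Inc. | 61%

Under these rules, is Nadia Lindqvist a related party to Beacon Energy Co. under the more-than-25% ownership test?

Chain via Meridian Trust (R2): 56% × 34% = 19.04% of Beacon Energy Co.
Chain via Clearview Manufacturing Inc. (R2): 61% × 49% = 29.89% of Beacon Energy Co.
Aggregating (R1): 19.04% + 29.89% = 48.93%.
48.93% exceeds the 25% threshold, so Nadia is a related party to Beacon Energy Co.

Yes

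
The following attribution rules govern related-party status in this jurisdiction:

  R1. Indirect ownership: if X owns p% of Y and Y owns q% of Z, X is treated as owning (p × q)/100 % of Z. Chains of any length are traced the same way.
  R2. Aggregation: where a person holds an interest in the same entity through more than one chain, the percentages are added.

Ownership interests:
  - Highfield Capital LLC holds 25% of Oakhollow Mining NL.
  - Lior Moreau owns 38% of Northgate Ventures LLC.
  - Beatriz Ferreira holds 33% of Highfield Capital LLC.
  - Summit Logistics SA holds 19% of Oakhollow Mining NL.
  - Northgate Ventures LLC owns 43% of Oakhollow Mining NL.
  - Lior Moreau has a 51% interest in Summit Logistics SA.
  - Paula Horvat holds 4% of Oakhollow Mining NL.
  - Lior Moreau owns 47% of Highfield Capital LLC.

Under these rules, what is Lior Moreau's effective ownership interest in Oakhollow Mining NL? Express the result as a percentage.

Chain via Northgate Ventures LLC (R1): 38% × 43% = 16.34% of Oakhollow Mining NL.
Chain via Summit Logistics SA (R1): 51% × 19% = 9.69% of Oakhollow Mining NL.
Chain via Highfield Capital LLC (R1): 47% × 25% = 11.75% of Oakhollow Mining NL.
Aggregating (R2): 16.34% + 9.69% + 11.75% = 37.78%.

37.78%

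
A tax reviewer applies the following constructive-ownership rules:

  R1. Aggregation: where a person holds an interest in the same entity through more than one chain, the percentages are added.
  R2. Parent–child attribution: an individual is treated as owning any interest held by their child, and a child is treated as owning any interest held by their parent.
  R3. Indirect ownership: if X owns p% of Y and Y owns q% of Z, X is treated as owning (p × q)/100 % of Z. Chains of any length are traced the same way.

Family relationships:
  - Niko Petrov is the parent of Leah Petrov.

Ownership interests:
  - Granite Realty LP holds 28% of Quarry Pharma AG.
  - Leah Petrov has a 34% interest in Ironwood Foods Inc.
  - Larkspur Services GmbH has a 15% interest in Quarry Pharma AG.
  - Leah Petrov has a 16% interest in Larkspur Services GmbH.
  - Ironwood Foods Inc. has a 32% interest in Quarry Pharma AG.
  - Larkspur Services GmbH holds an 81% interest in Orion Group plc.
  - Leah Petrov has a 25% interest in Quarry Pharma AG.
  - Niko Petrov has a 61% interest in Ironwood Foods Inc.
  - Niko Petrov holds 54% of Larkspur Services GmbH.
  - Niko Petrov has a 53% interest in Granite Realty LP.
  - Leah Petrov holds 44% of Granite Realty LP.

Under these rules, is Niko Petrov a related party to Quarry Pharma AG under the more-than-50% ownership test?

Yes

By parent–child attribution (R2), Niko Petrov is treated as also owning Leah Petrov's interest in Ironwood Foods Inc, giving 61% + 34% = 95%.
By parent–child attribution (R2), Niko Petrov is treated as also owning Leah Petrov's interest in Granite Realty LP, giving 53% + 44% = 97%.
By parent–child attribution (R2), Niko Petrov is treated as also owning Leah Petrov's interest in Larkspur Services GmbH, giving 54% + 16% = 70%.
By parent–child attribution (R2), Niko Petrov is treated as owning Leah Petrov's 25% interest in Quarry Pharma AG.
Chain via Ironwood Foods Inc. (R3): 95% × 32% = 30.4% of Quarry Pharma AG.
Chain via Granite Realty LP (R3): 97% × 28% = 27.16% of Quarry Pharma AG.
Chain via Larkspur Services GmbH (R3): 70% × 15% = 10.5% of Quarry Pharma AG.
Direct interest in Quarry Pharma AG: 25%.
Aggregating (R1): 30.4% + 27.16% + 10.5% + 25% = 93.06%.
93.06% exceeds the 50% threshold, so Niko is a related party to Quarry Pharma AG.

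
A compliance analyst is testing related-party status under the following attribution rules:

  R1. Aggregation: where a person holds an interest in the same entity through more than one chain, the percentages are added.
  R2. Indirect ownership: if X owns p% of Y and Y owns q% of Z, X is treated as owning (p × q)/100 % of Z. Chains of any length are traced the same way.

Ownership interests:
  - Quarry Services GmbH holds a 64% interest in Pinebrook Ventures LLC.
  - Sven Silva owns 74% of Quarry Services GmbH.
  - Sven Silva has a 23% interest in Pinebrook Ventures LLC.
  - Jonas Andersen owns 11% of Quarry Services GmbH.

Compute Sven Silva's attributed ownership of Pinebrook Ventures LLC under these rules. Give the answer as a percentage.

Chain via Quarry Services GmbH (R2): 74% × 64% = 47.36% of Pinebrook Ventures LLC.
Direct interest in Pinebrook Ventures LLC: 23%.
Aggregating (R1): 47.36% + 23% = 70.36%.

70.36%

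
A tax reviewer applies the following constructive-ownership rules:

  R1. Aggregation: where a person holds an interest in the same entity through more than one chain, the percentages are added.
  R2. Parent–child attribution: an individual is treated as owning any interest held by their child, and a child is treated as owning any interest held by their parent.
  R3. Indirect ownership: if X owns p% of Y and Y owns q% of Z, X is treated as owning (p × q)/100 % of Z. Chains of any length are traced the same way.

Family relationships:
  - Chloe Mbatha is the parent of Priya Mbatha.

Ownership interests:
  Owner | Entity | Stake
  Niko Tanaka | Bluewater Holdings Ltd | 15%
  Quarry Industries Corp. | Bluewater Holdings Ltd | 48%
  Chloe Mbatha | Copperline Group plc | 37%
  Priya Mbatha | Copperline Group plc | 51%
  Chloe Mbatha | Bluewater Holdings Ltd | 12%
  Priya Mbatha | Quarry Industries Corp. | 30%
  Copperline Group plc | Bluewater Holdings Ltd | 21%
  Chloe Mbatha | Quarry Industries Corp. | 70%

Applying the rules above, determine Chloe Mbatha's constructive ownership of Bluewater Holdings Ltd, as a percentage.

By parent–child attribution (R2), Chloe Mbatha is treated as also owning Priya Mbatha's interest in Quarry Industries Corp, giving 70% + 30% = 100%.
By parent–child attribution (R2), Chloe Mbatha is treated as also owning Priya Mbatha's interest in Copperline Group plc, giving 37% + 51% = 88%.
Chain via Quarry Industries Corp. (R3): 100% × 48% = 48% of Bluewater Holdings Ltd.
Chain via Copperline Group plc (R3): 88% × 21% = 18.48% of Bluewater Holdings Ltd.
Direct interest in Bluewater Holdings Ltd: 12%.
Aggregating (R1): 48% + 18.48% + 12% = 78.48%.

78.48%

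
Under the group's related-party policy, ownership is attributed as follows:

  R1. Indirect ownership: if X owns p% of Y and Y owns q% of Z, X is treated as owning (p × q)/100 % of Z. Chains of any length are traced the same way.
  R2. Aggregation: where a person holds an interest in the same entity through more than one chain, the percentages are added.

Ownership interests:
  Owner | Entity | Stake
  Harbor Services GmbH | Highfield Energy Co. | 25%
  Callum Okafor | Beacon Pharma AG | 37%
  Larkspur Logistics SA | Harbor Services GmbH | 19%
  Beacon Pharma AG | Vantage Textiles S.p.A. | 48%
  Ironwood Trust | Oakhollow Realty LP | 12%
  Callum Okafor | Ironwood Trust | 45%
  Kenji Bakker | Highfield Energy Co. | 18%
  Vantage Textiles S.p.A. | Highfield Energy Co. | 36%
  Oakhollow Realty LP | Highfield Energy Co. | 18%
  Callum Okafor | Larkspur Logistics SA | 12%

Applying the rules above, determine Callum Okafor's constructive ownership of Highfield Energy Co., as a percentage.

Chain via Larkspur Logistics SA → Harbor Services GmbH (R1): 12% × 19% × 25% = 0.57% of Highfield Energy Co.
Chain via Beacon Pharma AG → Vantage Textiles S.p.A. (R1): 37% × 48% × 36% = 6.3936% of Highfield Energy Co.
Chain via Ironwood Trust → Oakhollow Realty LP (R1): 45% × 12% × 18% = 0.972% of Highfield Energy Co.
Aggregating (R2): 0.57% + 6.3936% + 0.972% = 7.9356%.

7.9356%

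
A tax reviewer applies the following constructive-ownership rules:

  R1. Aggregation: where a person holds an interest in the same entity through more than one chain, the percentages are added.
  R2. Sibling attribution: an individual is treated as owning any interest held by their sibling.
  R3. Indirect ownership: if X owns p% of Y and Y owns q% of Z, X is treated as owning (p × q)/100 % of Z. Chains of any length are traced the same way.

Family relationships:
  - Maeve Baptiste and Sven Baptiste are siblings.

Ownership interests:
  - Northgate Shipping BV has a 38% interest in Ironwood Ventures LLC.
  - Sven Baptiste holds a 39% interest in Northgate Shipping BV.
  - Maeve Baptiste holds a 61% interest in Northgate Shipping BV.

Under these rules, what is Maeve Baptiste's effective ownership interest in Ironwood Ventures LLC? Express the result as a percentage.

38%

By sibling attribution (R2), Maeve Baptiste is treated as also owning Sven Baptiste's interest in Northgate Shipping BV, giving 61% + 39% = 100%.
Chain via Northgate Shipping BV (R3): 100% × 38% = 38% of Ironwood Ventures LLC.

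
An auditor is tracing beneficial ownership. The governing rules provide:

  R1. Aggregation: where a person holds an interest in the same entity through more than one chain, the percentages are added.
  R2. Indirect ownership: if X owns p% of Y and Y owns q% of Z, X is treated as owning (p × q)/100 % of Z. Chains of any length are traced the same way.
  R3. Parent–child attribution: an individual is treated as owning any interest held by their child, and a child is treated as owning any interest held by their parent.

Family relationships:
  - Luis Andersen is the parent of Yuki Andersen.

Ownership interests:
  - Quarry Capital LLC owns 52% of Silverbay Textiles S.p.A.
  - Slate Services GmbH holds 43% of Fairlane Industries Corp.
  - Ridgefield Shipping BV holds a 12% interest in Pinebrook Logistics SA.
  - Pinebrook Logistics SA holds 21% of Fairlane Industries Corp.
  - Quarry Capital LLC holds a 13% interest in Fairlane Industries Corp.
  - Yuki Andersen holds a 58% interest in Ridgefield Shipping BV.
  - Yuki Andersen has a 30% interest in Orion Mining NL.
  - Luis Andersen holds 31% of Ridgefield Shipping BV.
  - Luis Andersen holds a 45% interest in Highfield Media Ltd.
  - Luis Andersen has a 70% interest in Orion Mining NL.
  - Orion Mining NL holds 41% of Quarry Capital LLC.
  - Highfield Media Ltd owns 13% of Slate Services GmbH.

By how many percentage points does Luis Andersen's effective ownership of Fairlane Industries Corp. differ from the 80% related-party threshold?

69.9117

By parent–child attribution (R3), Luis Andersen is treated as also owning Yuki Andersen's interest in Orion Mining NL, giving 70% + 30% = 100%.
By parent–child attribution (R3), Luis Andersen is treated as also owning Yuki Andersen's interest in Ridgefield Shipping BV, giving 31% + 58% = 89%.
Chain via Highfield Media Ltd → Slate Services GmbH (R2): 45% × 13% × 43% = 2.5155% of Fairlane Industries Corp.
Chain via Orion Mining NL → Quarry Capital LLC (R2): 100% × 41% × 13% = 5.33% of Fairlane Industries Corp.
Chain via Ridgefield Shipping BV → Pinebrook Logistics SA (R2): 89% × 12% × 21% = 2.2428% of Fairlane Industries Corp.
Aggregating (R1): 2.5155% + 5.33% + 2.2428% = 10.0883%.
10.0883% falls short of the 80% threshold by 69.9117 percentage points.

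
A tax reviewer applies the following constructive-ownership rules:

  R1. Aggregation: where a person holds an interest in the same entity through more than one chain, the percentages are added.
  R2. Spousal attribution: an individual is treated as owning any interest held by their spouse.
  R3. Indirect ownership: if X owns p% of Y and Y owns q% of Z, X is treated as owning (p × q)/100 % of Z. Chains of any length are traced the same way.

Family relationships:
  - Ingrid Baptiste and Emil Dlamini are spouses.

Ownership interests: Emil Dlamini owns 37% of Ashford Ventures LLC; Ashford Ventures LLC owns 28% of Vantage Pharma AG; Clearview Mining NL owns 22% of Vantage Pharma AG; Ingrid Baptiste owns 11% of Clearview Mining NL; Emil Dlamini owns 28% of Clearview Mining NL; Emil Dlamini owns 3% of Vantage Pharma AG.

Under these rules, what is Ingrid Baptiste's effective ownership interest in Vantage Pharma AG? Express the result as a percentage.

By spousal attribution (R2), Ingrid Baptiste is treated as also owning Emil Dlamini's interest in Clearview Mining NL, giving 11% + 28% = 39%.
By spousal attribution (R2), Ingrid Baptiste is treated as owning Emil Dlamini's 37% interest in Ashford Ventures LLC.
By spousal attribution (R2), Ingrid Baptiste is treated as owning Emil Dlamini's 3% interest in Vantage Pharma AG.
Chain via Clearview Mining NL (R3): 39% × 22% = 8.58% of Vantage Pharma AG.
Chain via Ashford Ventures LLC (R3): 37% × 28% = 10.36% of Vantage Pharma AG.
Direct interest in Vantage Pharma AG: 3%.
Aggregating (R1): 8.58% + 10.36% + 3% = 21.94%.

21.94%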